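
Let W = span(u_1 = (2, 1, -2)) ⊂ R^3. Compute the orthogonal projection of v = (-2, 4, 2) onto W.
proj_W(v) = (-8/9, -4/9, 8/9)

Set up U = [u_1 | ... | u_1] ∈ R^(3×1). The projector onto W = col(U) is P = U (U^T U)^(-1) U^T.
Compute U^T U =
  [9],
and U^T v = (-4).
Solve U^T U · c = U^T v for the coefficients: c = (-4/9). The projection is proj_W(v) = U c.
Check: (v - proj_W(v)) · u_1 = 0  (should be 0).
Result: proj_W(v) = (-8/9, -4/9, 8/9).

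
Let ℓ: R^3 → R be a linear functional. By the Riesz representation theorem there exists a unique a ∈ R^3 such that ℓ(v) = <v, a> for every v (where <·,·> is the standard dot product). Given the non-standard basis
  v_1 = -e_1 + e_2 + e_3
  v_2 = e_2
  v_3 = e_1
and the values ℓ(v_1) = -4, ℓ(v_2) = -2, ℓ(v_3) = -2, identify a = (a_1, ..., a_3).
a = (-2, -2, -4)

Write a = (a_1, ..., a_3) in the standard basis. For each basis vector v_i, ℓ(v_i) = <v_i, a> is a linear equation in the a_j's. Collect the n equations into a matrix system V a = ℓ, where row i of V is v_i (expressed in the standard basis). Since V is invertible (lower-triangular with 1s on the diagonal, up to permutation), solve by back-substitution:
  V =
[[-1, 1, 1],
 [0, 1, 0],
 [1, 0, 0]]
  V a = (-4, -2, -2)
Solving gives a = (-2, -2, -4).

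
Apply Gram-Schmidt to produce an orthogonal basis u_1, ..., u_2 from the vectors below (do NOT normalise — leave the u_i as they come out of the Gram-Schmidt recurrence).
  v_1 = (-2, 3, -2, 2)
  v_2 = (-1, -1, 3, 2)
Orthogonal basis:
  u_1 = (-2, 3, -2, 2)
  u_2 = (-9/7, -4/7, 19/7, 16/7)

Apply the Gram-Schmidt recurrence
  u_1 = v_1
  u_i = v_i − Σ_{j<i} ((v_i · u_j) / (u_j · u_j)) · u_j.

Step by step this gives:
  u_1 = (-2, 3, -2, 2)
  u_2 = (-9/7, -4/7, 19/7, 16/7)

Orthogonality check:
  u_2 · u_1 = 0 (should be 0)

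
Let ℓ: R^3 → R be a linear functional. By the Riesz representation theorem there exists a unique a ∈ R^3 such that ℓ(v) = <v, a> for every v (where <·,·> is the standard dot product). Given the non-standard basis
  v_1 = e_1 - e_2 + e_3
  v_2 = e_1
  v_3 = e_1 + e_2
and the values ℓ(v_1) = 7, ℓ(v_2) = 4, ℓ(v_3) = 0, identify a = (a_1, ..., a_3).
a = (4, -4, -1)

Write a = (a_1, ..., a_3) in the standard basis. For each basis vector v_i, ℓ(v_i) = <v_i, a> is a linear equation in the a_j's. Collect the n equations into a matrix system V a = ℓ, where row i of V is v_i (expressed in the standard basis). Since V is invertible (lower-triangular with 1s on the diagonal, up to permutation), solve by back-substitution:
  V =
[[1, -1, 1],
 [1, 0, 0],
 [1, 1, 0]]
  V a = (7, 4, 0)
Solving gives a = (4, -4, -1).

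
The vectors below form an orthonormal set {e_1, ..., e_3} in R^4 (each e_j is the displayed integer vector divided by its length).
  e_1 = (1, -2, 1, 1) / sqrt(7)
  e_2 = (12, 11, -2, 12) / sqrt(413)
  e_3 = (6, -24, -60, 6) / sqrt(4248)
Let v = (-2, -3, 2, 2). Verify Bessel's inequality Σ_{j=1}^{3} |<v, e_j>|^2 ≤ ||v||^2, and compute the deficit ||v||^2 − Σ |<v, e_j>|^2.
Σ |<v, e_j>|^2 = 13; ||v||^2 = 21; deficit = 8

Write each e_j = u_j / sqrt(<u_j, u_j>) where u_j is the displayed integer vector. Then <v, e_j> = <v, u_j> / sqrt(<u_j, u_j>), so |<v, e_j>|^2 = <v, u_j>^2 / <u_j, u_j>.
Coefficients: <v, e_1> = 8/sqrt(7), <v, e_2> = -37/sqrt(413), <v, e_3> = -48/sqrt(4248).
Square and sum: Σ |<v, e_j>|^2 = 13.
Compute ||v||^2 = v·v = 21.
Deficit = 21 − 13 = 8 ≥ 0, confirming Bessel's inequality. (The deficit equals ||v − Σ <v,e_j> e_j||^2, the squared distance from v to span{e_j}.)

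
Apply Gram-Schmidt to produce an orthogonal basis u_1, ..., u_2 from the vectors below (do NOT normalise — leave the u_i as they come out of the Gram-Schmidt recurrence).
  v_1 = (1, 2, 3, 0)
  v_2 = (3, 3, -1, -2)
Orthogonal basis:
  u_1 = (1, 2, 3, 0)
  u_2 = (18/7, 15/7, -16/7, -2)

Apply the Gram-Schmidt recurrence
  u_1 = v_1
  u_i = v_i − Σ_{j<i} ((v_i · u_j) / (u_j · u_j)) · u_j.

Step by step this gives:
  u_1 = (1, 2, 3, 0)
  u_2 = (18/7, 15/7, -16/7, -2)

Orthogonality check:
  u_2 · u_1 = 0 (should be 0)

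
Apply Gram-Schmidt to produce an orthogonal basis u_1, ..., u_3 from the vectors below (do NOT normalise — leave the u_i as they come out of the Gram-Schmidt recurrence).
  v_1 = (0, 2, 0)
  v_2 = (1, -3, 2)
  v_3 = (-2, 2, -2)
Orthogonal basis:
  u_1 = (0, 2, 0)
  u_2 = (1, 0, 2)
  u_3 = (-4/5, 0, 2/5)

Apply the Gram-Schmidt recurrence
  u_1 = v_1
  u_i = v_i − Σ_{j<i} ((v_i · u_j) / (u_j · u_j)) · u_j.

Step by step this gives:
  u_1 = (0, 2, 0)
  u_2 = (1, 0, 2)
  u_3 = (-4/5, 0, 2/5)

Orthogonality check:
  u_2 · u_1 = 0 (should be 0)
  u_3 · u_1 = 0 (should be 0)
  u_3 · u_2 = 0 (should be 0)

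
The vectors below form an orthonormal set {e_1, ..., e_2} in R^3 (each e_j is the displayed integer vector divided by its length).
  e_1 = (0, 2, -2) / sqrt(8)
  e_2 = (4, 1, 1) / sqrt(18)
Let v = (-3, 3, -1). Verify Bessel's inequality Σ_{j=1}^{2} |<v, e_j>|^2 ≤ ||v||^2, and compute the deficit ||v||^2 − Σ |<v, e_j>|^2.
Σ |<v, e_j>|^2 = 122/9; ||v||^2 = 19; deficit = 49/9

Write each e_j = u_j / sqrt(<u_j, u_j>) where u_j is the displayed integer vector. Then <v, e_j> = <v, u_j> / sqrt(<u_j, u_j>), so |<v, e_j>|^2 = <v, u_j>^2 / <u_j, u_j>.
Coefficients: <v, e_1> = 8/sqrt(8), <v, e_2> = -10/sqrt(18).
Square and sum: Σ |<v, e_j>|^2 = 122/9.
Compute ||v||^2 = v·v = 19.
Deficit = 19 − 122/9 = 49/9 ≥ 0, confirming Bessel's inequality. (The deficit equals ||v − Σ <v,e_j> e_j||^2, the squared distance from v to span{e_j}.)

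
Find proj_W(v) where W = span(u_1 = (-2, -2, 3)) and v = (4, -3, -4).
proj_W(v) = (28/17, 28/17, -42/17)

Set up U = [u_1 | ... | u_1] ∈ R^(3×1). The projector onto W = col(U) is P = U (U^T U)^(-1) U^T.
Compute U^T U =
  [17],
and U^T v = (-14).
Solve U^T U · c = U^T v for the coefficients: c = (-14/17). The projection is proj_W(v) = U c.
Check: (v - proj_W(v)) · u_1 = 0  (should be 0).
Result: proj_W(v) = (28/17, 28/17, -42/17).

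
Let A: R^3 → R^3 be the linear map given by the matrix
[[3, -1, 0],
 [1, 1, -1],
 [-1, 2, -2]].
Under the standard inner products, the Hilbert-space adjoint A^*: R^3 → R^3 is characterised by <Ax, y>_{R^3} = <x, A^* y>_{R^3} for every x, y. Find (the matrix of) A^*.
A^* = A^T =
[[3, 1, -1],
 [-1, 1, 2],
 [0, -1, -2]]

For real matrices with standard dot products, the defining identity <Ax, y> = <x, A^* y> gives (Ax)^T y = x^T (A^*) y, i.e. x^T A^T y = x^T (A^*) y. Since this holds for all x, y, we must have A^* = A^T. Therefore
A^* =
[[3, 1, -1],
 [-1, 1, 2],
 [0, -1, -2]].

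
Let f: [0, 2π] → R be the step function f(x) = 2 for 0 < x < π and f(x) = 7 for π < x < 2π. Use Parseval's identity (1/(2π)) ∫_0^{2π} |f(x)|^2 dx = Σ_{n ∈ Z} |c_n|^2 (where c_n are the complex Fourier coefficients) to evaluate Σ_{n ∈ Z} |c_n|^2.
Σ |c_n|^2 = 53/2

Parseval equates the L^2 energy of f (normalised by 1/(2π)) with the ℓ^2 sum of its Fourier coefficients: (1/(2π)) ∫_0^{2π} |f|^2 = Σ |c_n|^2.
Compute the left side: (1/(2π)) [∫_0^π 2^2 dx + ∫_π^{2π} 7^2 dx] = (1/(2π)) · (4π + 49π) = (4 + 49)/2 = 53/2.
So Σ_{n ∈ Z} |c_n|^2 = 53/2.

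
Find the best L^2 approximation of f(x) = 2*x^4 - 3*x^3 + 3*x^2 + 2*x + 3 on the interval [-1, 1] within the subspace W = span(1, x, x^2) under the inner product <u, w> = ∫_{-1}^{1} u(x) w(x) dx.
g(x) = 33*x^2/7 + x/5 + 99/35

The best approximation g ∈ W is the orthogonal projection of f onto W. Writing g = a_0 + a_1 x + a_2 x^2, the coefficients solve the normal equations G · a = b where
  G_{ij} = <φ_i, φ_j> and b_i = <f, φ_i>, with φ_0 = 1, φ_1 = x, φ_2 = x^2.
G =
  [2, 0, 2/3]
  [0, 2/3, 0]
  [2/3, 0, 2/5],
b = (44/5, 2/15, 132/35).
Solving gives a_0 = 99/35, a_1 = 1/5, a_2 = 33/7, so
  g(x) = 33*x^2/7 + x/5 + 99/35.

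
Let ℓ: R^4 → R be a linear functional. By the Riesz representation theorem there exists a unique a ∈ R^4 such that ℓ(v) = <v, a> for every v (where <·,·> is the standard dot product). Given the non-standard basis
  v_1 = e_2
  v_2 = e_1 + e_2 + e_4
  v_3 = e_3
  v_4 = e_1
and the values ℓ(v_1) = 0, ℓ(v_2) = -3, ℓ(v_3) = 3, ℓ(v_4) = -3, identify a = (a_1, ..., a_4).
a = (-3, 0, 3, 0)

Write a = (a_1, ..., a_4) in the standard basis. For each basis vector v_i, ℓ(v_i) = <v_i, a> is a linear equation in the a_j's. Collect the n equations into a matrix system V a = ℓ, where row i of V is v_i (expressed in the standard basis). Since V is invertible (lower-triangular with 1s on the diagonal, up to permutation), solve by back-substitution:
  V =
[[0, 1, 0, 0],
 [1, 1, 0, 1],
 [0, 0, 1, 0],
 [1, 0, 0, 0]]
  V a = (0, -3, 3, -3)
Solving gives a = (-3, 0, 3, 0).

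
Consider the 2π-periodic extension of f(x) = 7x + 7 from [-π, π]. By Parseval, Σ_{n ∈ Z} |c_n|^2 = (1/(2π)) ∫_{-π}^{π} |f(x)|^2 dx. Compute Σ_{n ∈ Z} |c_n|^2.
Σ |c_n|^2 = 49π^2/3 + 49

Expand and integrate term by term over [-π, π]:
  ∫ (7x)^2 dx = 49·(2π^3/3); ∫ 2·7·(7)·x dx = 0 (odd integrand); ∫ 7^2 dx = 49·2π.
So (1/(2π)) ∫_{-π}^{π} (7x + 7)^2 dx = 49π^2/3 + 49 = 49π^2/3 + 49.
Parseval ⇒ Σ |c_n|^2 = 49π^2/3 + 49.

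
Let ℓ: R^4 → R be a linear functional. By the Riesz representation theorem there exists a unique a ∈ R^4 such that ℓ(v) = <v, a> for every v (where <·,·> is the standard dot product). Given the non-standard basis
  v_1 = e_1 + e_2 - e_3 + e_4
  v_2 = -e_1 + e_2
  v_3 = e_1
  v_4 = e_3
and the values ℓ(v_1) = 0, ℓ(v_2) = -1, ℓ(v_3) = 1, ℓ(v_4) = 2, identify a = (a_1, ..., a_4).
a = (1, 0, 2, 1)

Write a = (a_1, ..., a_4) in the standard basis. For each basis vector v_i, ℓ(v_i) = <v_i, a> is a linear equation in the a_j's. Collect the n equations into a matrix system V a = ℓ, where row i of V is v_i (expressed in the standard basis). Since V is invertible (lower-triangular with 1s on the diagonal, up to permutation), solve by back-substitution:
  V =
[[1, 1, -1, 1],
 [-1, 1, 0, 0],
 [1, 0, 0, 0],
 [0, 0, 1, 0]]
  V a = (0, -1, 1, 2)
Solving gives a = (1, 0, 2, 1).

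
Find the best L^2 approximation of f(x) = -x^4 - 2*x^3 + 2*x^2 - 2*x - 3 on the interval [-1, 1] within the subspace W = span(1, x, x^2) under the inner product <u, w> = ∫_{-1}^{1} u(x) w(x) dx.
g(x) = 8*x^2/7 - 16*x/5 - 102/35

The best approximation g ∈ W is the orthogonal projection of f onto W. Writing g = a_0 + a_1 x + a_2 x^2, the coefficients solve the normal equations G · a = b where
  G_{ij} = <φ_i, φ_j> and b_i = <f, φ_i>, with φ_0 = 1, φ_1 = x, φ_2 = x^2.
G =
  [2, 0, 2/3]
  [0, 2/3, 0]
  [2/3, 0, 2/5],
b = (-76/15, -32/15, -52/35).
Solving gives a_0 = -102/35, a_1 = -16/5, a_2 = 8/7, so
  g(x) = 8*x^2/7 - 16*x/5 - 102/35.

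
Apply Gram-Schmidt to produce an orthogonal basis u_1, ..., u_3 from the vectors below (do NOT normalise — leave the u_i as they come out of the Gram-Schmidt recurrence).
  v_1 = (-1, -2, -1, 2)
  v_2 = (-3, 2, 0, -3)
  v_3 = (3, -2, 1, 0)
Orthogonal basis:
  u_1 = (-1, -2, -1, 2)
  u_2 = (-37/10, 3/5, -7/10, -8/5)
  u_3 = (32/171, -88/57, 80/171, -208/171)

Apply the Gram-Schmidt recurrence
  u_1 = v_1
  u_i = v_i − Σ_{j<i} ((v_i · u_j) / (u_j · u_j)) · u_j.

Step by step this gives:
  u_1 = (-1, -2, -1, 2)
  u_2 = (-37/10, 3/5, -7/10, -8/5)
  u_3 = (32/171, -88/57, 80/171, -208/171)

Orthogonality check:
  u_2 · u_1 = 0 (should be 0)
  u_3 · u_1 = 0 (should be 0)
  u_3 · u_2 = 0 (should be 0)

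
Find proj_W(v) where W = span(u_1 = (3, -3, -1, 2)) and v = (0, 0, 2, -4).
proj_W(v) = (-30/23, 30/23, 10/23, -20/23)

Set up U = [u_1 | ... | u_1] ∈ R^(4×1). The projector onto W = col(U) is P = U (U^T U)^(-1) U^T.
Compute U^T U =
  [23],
and U^T v = (-10).
Solve U^T U · c = U^T v for the coefficients: c = (-10/23). The projection is proj_W(v) = U c.
Check: (v - proj_W(v)) · u_1 = 0  (should be 0).
Result: proj_W(v) = (-30/23, 30/23, 10/23, -20/23).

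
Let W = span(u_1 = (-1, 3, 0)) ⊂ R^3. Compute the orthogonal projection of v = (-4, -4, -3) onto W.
proj_W(v) = (4/5, -12/5, 0)

Set up U = [u_1 | ... | u_1] ∈ R^(3×1). The projector onto W = col(U) is P = U (U^T U)^(-1) U^T.
Compute U^T U =
  [10],
and U^T v = (-8).
Solve U^T U · c = U^T v for the coefficients: c = (-4/5). The projection is proj_W(v) = U c.
Check: (v - proj_W(v)) · u_1 = 0  (should be 0).
Result: proj_W(v) = (4/5, -12/5, 0).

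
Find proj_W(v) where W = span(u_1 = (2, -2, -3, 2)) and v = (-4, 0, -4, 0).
proj_W(v) = (8/21, -8/21, -4/7, 8/21)

Set up U = [u_1 | ... | u_1] ∈ R^(4×1). The projector onto W = col(U) is P = U (U^T U)^(-1) U^T.
Compute U^T U =
  [21],
and U^T v = (4).
Solve U^T U · c = U^T v for the coefficients: c = (4/21). The projection is proj_W(v) = U c.
Check: (v - proj_W(v)) · u_1 = 0  (should be 0).
Result: proj_W(v) = (8/21, -8/21, -4/7, 8/21).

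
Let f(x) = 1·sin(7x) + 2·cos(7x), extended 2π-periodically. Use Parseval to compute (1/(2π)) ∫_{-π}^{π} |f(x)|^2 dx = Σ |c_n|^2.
Σ |c_n|^2 = 5/2

Expand |f|^2 and use orthogonality of {sin(nx), cos(mx)} on [-π, π]:
  ∫_{-π}^{π} sin(nx)^2 dx = π, ∫ cos(mx)^2 dx = π, and cross terms integrate to 0.
So ∫_{-π}^{π} f(x)^2 dx = 1^2 · π + 2^2 · π = (1 + 4)π.
Divide by 2π: (1 + 4)/2 = 5/2.
By Parseval, this equals Σ |c_n|^2.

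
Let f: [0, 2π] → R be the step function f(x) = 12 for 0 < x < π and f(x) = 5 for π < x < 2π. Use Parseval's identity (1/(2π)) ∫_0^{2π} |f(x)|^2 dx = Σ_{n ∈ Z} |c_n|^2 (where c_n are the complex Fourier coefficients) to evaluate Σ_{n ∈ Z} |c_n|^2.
Σ |c_n|^2 = 169/2

Parseval equates the L^2 energy of f (normalised by 1/(2π)) with the ℓ^2 sum of its Fourier coefficients: (1/(2π)) ∫_0^{2π} |f|^2 = Σ |c_n|^2.
Compute the left side: (1/(2π)) [∫_0^π 12^2 dx + ∫_π^{2π} 5^2 dx] = (1/(2π)) · (144π + 25π) = (144 + 25)/2 = 169/2.
So Σ_{n ∈ Z} |c_n|^2 = 169/2.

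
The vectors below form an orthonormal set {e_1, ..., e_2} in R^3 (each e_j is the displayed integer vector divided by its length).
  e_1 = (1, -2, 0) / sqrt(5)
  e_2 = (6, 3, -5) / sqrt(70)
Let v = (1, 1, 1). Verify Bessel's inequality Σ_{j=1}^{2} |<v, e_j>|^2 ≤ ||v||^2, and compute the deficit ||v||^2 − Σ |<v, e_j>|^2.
Σ |<v, e_j>|^2 = 3/7; ||v||^2 = 3; deficit = 18/7

Write each e_j = u_j / sqrt(<u_j, u_j>) where u_j is the displayed integer vector. Then <v, e_j> = <v, u_j> / sqrt(<u_j, u_j>), so |<v, e_j>|^2 = <v, u_j>^2 / <u_j, u_j>.
Coefficients: <v, e_1> = -1/sqrt(5), <v, e_2> = 4/sqrt(70).
Square and sum: Σ |<v, e_j>|^2 = 3/7.
Compute ||v||^2 = v·v = 3.
Deficit = 3 − 3/7 = 18/7 ≥ 0, confirming Bessel's inequality. (The deficit equals ||v − Σ <v,e_j> e_j||^2, the squared distance from v to span{e_j}.)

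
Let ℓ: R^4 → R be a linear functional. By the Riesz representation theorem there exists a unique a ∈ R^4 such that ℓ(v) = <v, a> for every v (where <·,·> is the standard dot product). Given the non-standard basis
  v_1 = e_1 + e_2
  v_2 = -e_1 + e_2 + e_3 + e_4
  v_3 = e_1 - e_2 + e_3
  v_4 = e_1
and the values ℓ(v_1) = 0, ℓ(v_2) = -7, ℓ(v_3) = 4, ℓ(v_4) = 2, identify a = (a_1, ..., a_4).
a = (2, -2, 0, -3)

Write a = (a_1, ..., a_4) in the standard basis. For each basis vector v_i, ℓ(v_i) = <v_i, a> is a linear equation in the a_j's. Collect the n equations into a matrix system V a = ℓ, where row i of V is v_i (expressed in the standard basis). Since V is invertible (lower-triangular with 1s on the diagonal, up to permutation), solve by back-substitution:
  V =
[[1, 1, 0, 0],
 [-1, 1, 1, 1],
 [1, -1, 1, 0],
 [1, 0, 0, 0]]
  V a = (0, -7, 4, 2)
Solving gives a = (2, -2, 0, -3).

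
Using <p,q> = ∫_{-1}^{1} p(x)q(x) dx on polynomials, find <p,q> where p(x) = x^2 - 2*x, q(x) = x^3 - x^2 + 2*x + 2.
<p,q> = -38/15

Expand the product: p(x)·q(x) = x^5 - 3*x^4 + 4*x^3 - 2*x^2 - 4*x.
∫_{-1}^{1} of each monomial x^k gives [2/(k+1) if k even, 0 if k odd]. Integrating term-by-term (or equivalently evaluating the antiderivative F(x) = x^6/6 - 3*x^5/5 + x^4 - 2*x^3/3 - 2*x^2 at the endpoints):
  F(1) − F(−1) = -21/10 − (13/30) = -38/15.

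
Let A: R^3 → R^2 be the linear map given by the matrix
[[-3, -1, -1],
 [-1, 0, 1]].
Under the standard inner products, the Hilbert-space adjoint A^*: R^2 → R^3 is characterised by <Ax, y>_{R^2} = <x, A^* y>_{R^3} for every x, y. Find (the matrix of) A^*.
A^* = A^T =
[[-3, -1],
 [-1, 0],
 [-1, 1]]

For real matrices with standard dot products, the defining identity <Ax, y> = <x, A^* y> gives (Ax)^T y = x^T (A^*) y, i.e. x^T A^T y = x^T (A^*) y. Since this holds for all x, y, we must have A^* = A^T. Therefore
A^* =
[[-3, -1],
 [-1, 0],
 [-1, 1]].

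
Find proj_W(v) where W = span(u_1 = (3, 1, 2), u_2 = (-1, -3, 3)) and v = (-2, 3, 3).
proj_W(v) = (143/266, -27/266, 99/133)

Set up U = [u_1 | ... | u_2] ∈ R^(3×2). The projector onto W = col(U) is P = U (U^T U)^(-1) U^T.
Compute U^T U =
  [14, 0]
  [0, 19],
and U^T v = (3, 2).
Solve U^T U · c = U^T v for the coefficients: c = (3/14, 2/19). The projection is proj_W(v) = U c.
Check: (v - proj_W(v)) · u_1 = 0  (should be 0).
Check: (v - proj_W(v)) · u_2 = 0  (should be 0).
Result: proj_W(v) = (143/266, -27/266, 99/133).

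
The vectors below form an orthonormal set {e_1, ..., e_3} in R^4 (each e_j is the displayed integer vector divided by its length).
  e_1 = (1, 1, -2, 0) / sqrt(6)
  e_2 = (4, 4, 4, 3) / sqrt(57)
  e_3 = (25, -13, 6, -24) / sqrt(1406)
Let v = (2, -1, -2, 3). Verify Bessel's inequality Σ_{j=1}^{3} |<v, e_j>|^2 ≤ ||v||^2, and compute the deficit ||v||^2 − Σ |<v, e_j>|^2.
Σ |<v, e_j>|^2 = 182/37; ||v||^2 = 18; deficit = 484/37

Write each e_j = u_j / sqrt(<u_j, u_j>) where u_j is the displayed integer vector. Then <v, e_j> = <v, u_j> / sqrt(<u_j, u_j>), so |<v, e_j>|^2 = <v, u_j>^2 / <u_j, u_j>.
Coefficients: <v, e_1> = 5/sqrt(6), <v, e_2> = 5/sqrt(57), <v, e_3> = -21/sqrt(1406).
Square and sum: Σ |<v, e_j>|^2 = 182/37.
Compute ||v||^2 = v·v = 18.
Deficit = 18 − 182/37 = 484/37 ≥ 0, confirming Bessel's inequality. (The deficit equals ||v − Σ <v,e_j> e_j||^2, the squared distance from v to span{e_j}.)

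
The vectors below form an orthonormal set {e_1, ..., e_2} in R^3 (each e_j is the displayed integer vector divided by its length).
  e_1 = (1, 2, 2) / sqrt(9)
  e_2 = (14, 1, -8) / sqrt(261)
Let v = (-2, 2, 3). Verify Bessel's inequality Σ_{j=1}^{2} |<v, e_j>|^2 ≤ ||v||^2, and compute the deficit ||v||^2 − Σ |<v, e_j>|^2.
Σ |<v, e_j>|^2 = 484/29; ||v||^2 = 17; deficit = 9/29

Write each e_j = u_j / sqrt(<u_j, u_j>) where u_j is the displayed integer vector. Then <v, e_j> = <v, u_j> / sqrt(<u_j, u_j>), so |<v, e_j>|^2 = <v, u_j>^2 / <u_j, u_j>.
Coefficients: <v, e_1> = 8/sqrt(9), <v, e_2> = -50/sqrt(261).
Square and sum: Σ |<v, e_j>|^2 = 484/29.
Compute ||v||^2 = v·v = 17.
Deficit = 17 − 484/29 = 9/29 ≥ 0, confirming Bessel's inequality. (The deficit equals ||v − Σ <v,e_j> e_j||^2, the squared distance from v to span{e_j}.)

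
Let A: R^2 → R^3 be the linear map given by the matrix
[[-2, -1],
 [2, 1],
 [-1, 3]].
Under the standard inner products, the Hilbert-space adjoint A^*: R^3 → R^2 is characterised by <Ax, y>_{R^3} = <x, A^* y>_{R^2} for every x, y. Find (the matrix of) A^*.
A^* = A^T =
[[-2, 2, -1],
 [-1, 1, 3]]

For real matrices with standard dot products, the defining identity <Ax, y> = <x, A^* y> gives (Ax)^T y = x^T (A^*) y, i.e. x^T A^T y = x^T (A^*) y. Since this holds for all x, y, we must have A^* = A^T. Therefore
A^* =
[[-2, 2, -1],
 [-1, 1, 3]].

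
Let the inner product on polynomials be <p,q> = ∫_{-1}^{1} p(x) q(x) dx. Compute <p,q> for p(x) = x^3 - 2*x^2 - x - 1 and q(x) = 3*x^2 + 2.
<p,q> = -166/15

Expand the product: p(x)·q(x) = 3*x^5 - 6*x^4 - x^3 - 7*x^2 - 2*x - 2.
∫_{-1}^{1} of each monomial x^k gives [2/(k+1) if k even, 0 if k odd]. Integrating term-by-term (or equivalently evaluating the antiderivative F(x) = x^6/2 - 6*x^5/5 - x^4/4 - 7*x^3/3 - x^2 - 2*x at the endpoints):
  F(1) − F(−1) = -377/60 − (287/60) = -166/15.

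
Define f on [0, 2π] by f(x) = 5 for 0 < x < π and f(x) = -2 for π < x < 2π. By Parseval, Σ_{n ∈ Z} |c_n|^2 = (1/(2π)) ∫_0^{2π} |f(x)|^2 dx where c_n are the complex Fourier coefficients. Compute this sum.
Σ |c_n|^2 = 29/2

Parseval equates the L^2 energy of f (normalised by 1/(2π)) with the ℓ^2 sum of its Fourier coefficients: (1/(2π)) ∫_0^{2π} |f|^2 = Σ |c_n|^2.
Compute the left side: (1/(2π)) [∫_0^π 5^2 dx + ∫_π^{2π} (-2)^2 dx] = (1/(2π)) · (25π + 4π) = (25 + 4)/2 = 29/2.
So Σ_{n ∈ Z} |c_n|^2 = 29/2.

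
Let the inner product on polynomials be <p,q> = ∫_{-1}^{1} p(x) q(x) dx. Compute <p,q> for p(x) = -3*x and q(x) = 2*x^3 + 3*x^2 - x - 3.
<p,q> = -2/5

Expand the product: p(x)·q(x) = -6*x^4 - 9*x^3 + 3*x^2 + 9*x.
∫_{-1}^{1} of each monomial x^k gives [2/(k+1) if k even, 0 if k odd]. Integrating term-by-term (or equivalently evaluating the antiderivative F(x) = -6*x^5/5 - 9*x^4/4 + x^3 + 9*x^2/2 at the endpoints):
  F(1) − F(−1) = 41/20 − (49/20) = -2/5.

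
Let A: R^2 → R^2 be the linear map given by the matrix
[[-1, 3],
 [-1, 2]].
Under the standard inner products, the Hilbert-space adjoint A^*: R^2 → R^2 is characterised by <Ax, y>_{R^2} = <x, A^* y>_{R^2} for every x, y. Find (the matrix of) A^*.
A^* = A^T =
[[-1, -1],
 [3, 2]]

For real matrices with standard dot products, the defining identity <Ax, y> = <x, A^* y> gives (Ax)^T y = x^T (A^*) y, i.e. x^T A^T y = x^T (A^*) y. Since this holds for all x, y, we must have A^* = A^T. Therefore
A^* =
[[-1, -1],
 [3, 2]].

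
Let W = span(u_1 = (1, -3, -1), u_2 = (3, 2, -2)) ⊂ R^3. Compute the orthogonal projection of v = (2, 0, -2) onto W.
proj_W(v) = (70/31, -1/31, -51/31)

Set up U = [u_1 | ... | u_2] ∈ R^(3×2). The projector onto W = col(U) is P = U (U^T U)^(-1) U^T.
Compute U^T U =
  [11, -1]
  [-1, 17],
and U^T v = (4, 10).
Solve U^T U · c = U^T v for the coefficients: c = (13/31, 19/31). The projection is proj_W(v) = U c.
Check: (v - proj_W(v)) · u_1 = 0  (should be 0).
Check: (v - proj_W(v)) · u_2 = 0  (should be 0).
Result: proj_W(v) = (70/31, -1/31, -51/31).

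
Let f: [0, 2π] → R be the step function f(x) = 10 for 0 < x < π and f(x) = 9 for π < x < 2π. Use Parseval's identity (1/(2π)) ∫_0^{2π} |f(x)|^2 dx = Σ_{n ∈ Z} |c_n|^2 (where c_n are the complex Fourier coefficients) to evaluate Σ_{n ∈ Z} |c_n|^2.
Σ |c_n|^2 = 181/2

Parseval equates the L^2 energy of f (normalised by 1/(2π)) with the ℓ^2 sum of its Fourier coefficients: (1/(2π)) ∫_0^{2π} |f|^2 = Σ |c_n|^2.
Compute the left side: (1/(2π)) [∫_0^π 10^2 dx + ∫_π^{2π} 9^2 dx] = (1/(2π)) · (100π + 81π) = (100 + 81)/2 = 181/2.
So Σ_{n ∈ Z} |c_n|^2 = 181/2.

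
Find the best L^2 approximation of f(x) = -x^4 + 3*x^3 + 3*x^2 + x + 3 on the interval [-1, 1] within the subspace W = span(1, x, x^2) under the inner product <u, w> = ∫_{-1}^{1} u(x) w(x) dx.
g(x) = 15*x^2/7 + 14*x/5 + 108/35

The best approximation g ∈ W is the orthogonal projection of f onto W. Writing g = a_0 + a_1 x + a_2 x^2, the coefficients solve the normal equations G · a = b where
  G_{ij} = <φ_i, φ_j> and b_i = <f, φ_i>, with φ_0 = 1, φ_1 = x, φ_2 = x^2.
G =
  [2, 0, 2/3]
  [0, 2/3, 0]
  [2/3, 0, 2/5],
b = (38/5, 28/15, 102/35).
Solving gives a_0 = 108/35, a_1 = 14/5, a_2 = 15/7, so
  g(x) = 15*x^2/7 + 14*x/5 + 108/35.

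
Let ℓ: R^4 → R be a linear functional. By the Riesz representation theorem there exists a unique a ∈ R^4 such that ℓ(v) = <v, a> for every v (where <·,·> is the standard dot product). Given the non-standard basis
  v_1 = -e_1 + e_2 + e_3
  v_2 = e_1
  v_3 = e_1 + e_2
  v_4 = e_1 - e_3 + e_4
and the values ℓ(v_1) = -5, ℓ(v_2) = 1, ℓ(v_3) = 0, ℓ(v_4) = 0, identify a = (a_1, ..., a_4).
a = (1, -1, -3, -4)

Write a = (a_1, ..., a_4) in the standard basis. For each basis vector v_i, ℓ(v_i) = <v_i, a> is a linear equation in the a_j's. Collect the n equations into a matrix system V a = ℓ, where row i of V is v_i (expressed in the standard basis). Since V is invertible (lower-triangular with 1s on the diagonal, up to permutation), solve by back-substitution:
  V =
[[-1, 1, 1, 0],
 [1, 0, 0, 0],
 [1, 1, 0, 0],
 [1, 0, -1, 1]]
  V a = (-5, 1, 0, 0)
Solving gives a = (1, -1, -3, -4).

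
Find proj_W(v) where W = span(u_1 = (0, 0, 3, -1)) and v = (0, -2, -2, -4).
proj_W(v) = (0, 0, -3/5, 1/5)

Set up U = [u_1 | ... | u_1] ∈ R^(4×1). The projector onto W = col(U) is P = U (U^T U)^(-1) U^T.
Compute U^T U =
  [10],
and U^T v = (-2).
Solve U^T U · c = U^T v for the coefficients: c = (-1/5). The projection is proj_W(v) = U c.
Check: (v - proj_W(v)) · u_1 = 0  (should be 0).
Result: proj_W(v) = (0, 0, -3/5, 1/5).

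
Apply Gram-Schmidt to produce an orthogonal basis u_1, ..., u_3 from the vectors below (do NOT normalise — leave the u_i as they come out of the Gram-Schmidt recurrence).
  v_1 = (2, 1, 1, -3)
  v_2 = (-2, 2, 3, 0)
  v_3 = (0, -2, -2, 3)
Orthogonal basis:
  u_1 = (2, 1, 1, -3)
  u_2 = (-32/15, 29/15, 44/15, 1/5)
  u_3 = (74/127, -23/254, 57/127, 129/254)

Apply the Gram-Schmidt recurrence
  u_1 = v_1
  u_i = v_i − Σ_{j<i} ((v_i · u_j) / (u_j · u_j)) · u_j.

Step by step this gives:
  u_1 = (2, 1, 1, -3)
  u_2 = (-32/15, 29/15, 44/15, 1/5)
  u_3 = (74/127, -23/254, 57/127, 129/254)

Orthogonality check:
  u_2 · u_1 = 0 (should be 0)
  u_3 · u_1 = 0 (should be 0)
  u_3 · u_2 = 0 (should be 0)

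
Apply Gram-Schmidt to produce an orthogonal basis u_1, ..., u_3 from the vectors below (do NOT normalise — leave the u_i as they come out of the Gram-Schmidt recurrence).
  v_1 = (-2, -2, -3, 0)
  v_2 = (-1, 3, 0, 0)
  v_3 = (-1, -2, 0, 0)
Orthogonal basis:
  u_1 = (-2, -2, -3, 0)
  u_2 = (-25/17, 43/17, -12/17, 0)
  u_3 = (-135/154, -45/154, 60/77, 0)

Apply the Gram-Schmidt recurrence
  u_1 = v_1
  u_i = v_i − Σ_{j<i} ((v_i · u_j) / (u_j · u_j)) · u_j.

Step by step this gives:
  u_1 = (-2, -2, -3, 0)
  u_2 = (-25/17, 43/17, -12/17, 0)
  u_3 = (-135/154, -45/154, 60/77, 0)

Orthogonality check:
  u_2 · u_1 = 0 (should be 0)
  u_3 · u_1 = 0 (should be 0)
  u_3 · u_2 = 0 (should be 0)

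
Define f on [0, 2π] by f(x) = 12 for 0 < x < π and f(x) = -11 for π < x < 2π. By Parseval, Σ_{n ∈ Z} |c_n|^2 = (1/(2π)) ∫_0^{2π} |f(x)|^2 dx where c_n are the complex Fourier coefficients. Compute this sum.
Σ |c_n|^2 = 265/2

Parseval equates the L^2 energy of f (normalised by 1/(2π)) with the ℓ^2 sum of its Fourier coefficients: (1/(2π)) ∫_0^{2π} |f|^2 = Σ |c_n|^2.
Compute the left side: (1/(2π)) [∫_0^π 12^2 dx + ∫_π^{2π} (-11)^2 dx] = (1/(2π)) · (144π + 121π) = (144 + 121)/2 = 265/2.
So Σ_{n ∈ Z} |c_n|^2 = 265/2.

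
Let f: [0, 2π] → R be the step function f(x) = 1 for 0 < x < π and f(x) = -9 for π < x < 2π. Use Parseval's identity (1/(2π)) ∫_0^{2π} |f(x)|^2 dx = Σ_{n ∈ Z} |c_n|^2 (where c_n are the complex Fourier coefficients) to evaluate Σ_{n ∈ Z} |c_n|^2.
Σ |c_n|^2 = 41

Parseval equates the L^2 energy of f (normalised by 1/(2π)) with the ℓ^2 sum of its Fourier coefficients: (1/(2π)) ∫_0^{2π} |f|^2 = Σ |c_n|^2.
Compute the left side: (1/(2π)) [∫_0^π 1^2 dx + ∫_π^{2π} (-9)^2 dx] = (1/(2π)) · (1π + 81π) = (1 + 81)/2 = 41.
So Σ_{n ∈ Z} |c_n|^2 = 41.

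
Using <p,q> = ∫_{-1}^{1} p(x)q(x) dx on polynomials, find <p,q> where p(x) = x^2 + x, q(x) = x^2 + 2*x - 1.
<p,q> = 16/15

Expand the product: p(x)·q(x) = x^4 + 3*x^3 + x^2 - x.
∫_{-1}^{1} of each monomial x^k gives [2/(k+1) if k even, 0 if k odd]. Integrating term-by-term (or equivalently evaluating the antiderivative F(x) = x^5/5 + 3*x^4/4 + x^3/3 - x^2/2 at the endpoints):
  F(1) − F(−1) = 47/60 − (-17/60) = 16/15.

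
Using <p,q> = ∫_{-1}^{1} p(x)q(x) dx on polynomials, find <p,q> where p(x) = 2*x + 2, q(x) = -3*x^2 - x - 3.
<p,q> = -52/3

Expand the product: p(x)·q(x) = -6*x^3 - 8*x^2 - 8*x - 6.
∫_{-1}^{1} of each monomial x^k gives [2/(k+1) if k even, 0 if k odd]. Integrating term-by-term (or equivalently evaluating the antiderivative F(x) = -3*x^4/2 - 8*x^3/3 - 4*x^2 - 6*x at the endpoints):
  F(1) − F(−1) = -85/6 − (19/6) = -52/3.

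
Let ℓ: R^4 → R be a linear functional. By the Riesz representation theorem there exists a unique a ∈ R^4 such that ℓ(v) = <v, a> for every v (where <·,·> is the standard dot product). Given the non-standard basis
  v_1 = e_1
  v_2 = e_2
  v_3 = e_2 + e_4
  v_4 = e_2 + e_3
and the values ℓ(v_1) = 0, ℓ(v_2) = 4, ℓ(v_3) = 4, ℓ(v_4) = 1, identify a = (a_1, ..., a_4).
a = (0, 4, -3, 0)

Write a = (a_1, ..., a_4) in the standard basis. For each basis vector v_i, ℓ(v_i) = <v_i, a> is a linear equation in the a_j's. Collect the n equations into a matrix system V a = ℓ, where row i of V is v_i (expressed in the standard basis). Since V is invertible (lower-triangular with 1s on the diagonal, up to permutation), solve by back-substitution:
  V =
[[1, 0, 0, 0],
 [0, 1, 0, 0],
 [0, 1, 0, 1],
 [0, 1, 1, 0]]
  V a = (0, 4, 4, 1)
Solving gives a = (0, 4, -3, 0).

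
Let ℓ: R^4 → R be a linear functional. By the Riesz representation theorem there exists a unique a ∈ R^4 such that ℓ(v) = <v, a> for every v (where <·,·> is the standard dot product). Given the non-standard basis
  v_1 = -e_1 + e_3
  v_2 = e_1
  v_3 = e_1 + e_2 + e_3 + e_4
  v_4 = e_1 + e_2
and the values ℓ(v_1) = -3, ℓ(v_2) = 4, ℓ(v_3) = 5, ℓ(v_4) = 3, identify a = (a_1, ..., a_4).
a = (4, -1, 1, 1)

Write a = (a_1, ..., a_4) in the standard basis. For each basis vector v_i, ℓ(v_i) = <v_i, a> is a linear equation in the a_j's. Collect the n equations into a matrix system V a = ℓ, where row i of V is v_i (expressed in the standard basis). Since V is invertible (lower-triangular with 1s on the diagonal, up to permutation), solve by back-substitution:
  V =
[[-1, 0, 1, 0],
 [1, 0, 0, 0],
 [1, 1, 1, 1],
 [1, 1, 0, 0]]
  V a = (-3, 4, 5, 3)
Solving gives a = (4, -1, 1, 1).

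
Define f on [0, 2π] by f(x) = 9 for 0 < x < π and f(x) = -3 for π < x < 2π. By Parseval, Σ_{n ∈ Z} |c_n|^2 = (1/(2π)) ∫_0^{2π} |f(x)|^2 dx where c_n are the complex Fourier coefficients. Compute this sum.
Σ |c_n|^2 = 45

Parseval equates the L^2 energy of f (normalised by 1/(2π)) with the ℓ^2 sum of its Fourier coefficients: (1/(2π)) ∫_0^{2π} |f|^2 = Σ |c_n|^2.
Compute the left side: (1/(2π)) [∫_0^π 9^2 dx + ∫_π^{2π} (-3)^2 dx] = (1/(2π)) · (81π + 9π) = (81 + 9)/2 = 45.
So Σ_{n ∈ Z} |c_n|^2 = 45.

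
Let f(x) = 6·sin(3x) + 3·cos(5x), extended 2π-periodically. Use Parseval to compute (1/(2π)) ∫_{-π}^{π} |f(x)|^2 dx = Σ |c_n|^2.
Σ |c_n|^2 = 45/2

Expand |f|^2 and use orthogonality of {sin(nx), cos(mx)} on [-π, π]:
  ∫_{-π}^{π} sin(nx)^2 dx = π, ∫ cos(mx)^2 dx = π, and cross terms integrate to 0.
So ∫_{-π}^{π} f(x)^2 dx = 6^2 · π + 3^2 · π = (36 + 9)π.
Divide by 2π: (36 + 9)/2 = 45/2.
By Parseval, this equals Σ |c_n|^2.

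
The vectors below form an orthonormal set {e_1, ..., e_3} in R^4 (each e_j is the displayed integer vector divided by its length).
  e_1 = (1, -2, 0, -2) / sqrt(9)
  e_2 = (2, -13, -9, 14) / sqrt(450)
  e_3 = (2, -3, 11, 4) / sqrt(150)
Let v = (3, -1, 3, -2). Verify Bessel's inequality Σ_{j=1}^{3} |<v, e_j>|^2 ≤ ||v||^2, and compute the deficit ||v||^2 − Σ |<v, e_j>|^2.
Σ |<v, e_j>|^2 = 25*2**(22/89)*3**(297/356)*5**(189/356)*7**(157/356)/21; ||v||^2 = 23; deficit = 256/75

Write each e_j = u_j / sqrt(<u_j, u_j>) where u_j is the displayed integer vector. Then <v, e_j> = <v, u_j> / sqrt(<u_j, u_j>), so |<v, e_j>|^2 = <v, u_j>^2 / <u_j, u_j>.
Coefficients: <v, e_1> = 9/sqrt(9), <v, e_2> = -36/sqrt(450), <v, e_3> = 34/sqrt(150).
Square and sum: Σ |<v, e_j>|^2 = 25*2**(22/89)*3**(297/356)*5**(189/356)*7**(157/356)/21.
Compute ||v||^2 = v·v = 23.
Deficit = 23 − 25*2**(22/89)*3**(297/356)*5**(189/356)*7**(157/356)/21 = 256/75 ≥ 0, confirming Bessel's inequality. (The deficit equals ||v − Σ <v,e_j> e_j||^2, the squared distance from v to span{e_j}.)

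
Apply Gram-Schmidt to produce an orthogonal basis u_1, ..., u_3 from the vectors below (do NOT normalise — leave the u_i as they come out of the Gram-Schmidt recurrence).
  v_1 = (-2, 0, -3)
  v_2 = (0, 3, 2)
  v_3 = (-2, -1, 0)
Orthogonal basis:
  u_1 = (-2, 0, -3)
  u_2 = (-12/13, 3, 8/13)
  u_3 = (-198/133, -88/133, 132/133)

Apply the Gram-Schmidt recurrence
  u_1 = v_1
  u_i = v_i − Σ_{j<i} ((v_i · u_j) / (u_j · u_j)) · u_j.

Step by step this gives:
  u_1 = (-2, 0, -3)
  u_2 = (-12/13, 3, 8/13)
  u_3 = (-198/133, -88/133, 132/133)

Orthogonality check:
  u_2 · u_1 = 0 (should be 0)
  u_3 · u_1 = 0 (should be 0)
  u_3 · u_2 = 0 (should be 0)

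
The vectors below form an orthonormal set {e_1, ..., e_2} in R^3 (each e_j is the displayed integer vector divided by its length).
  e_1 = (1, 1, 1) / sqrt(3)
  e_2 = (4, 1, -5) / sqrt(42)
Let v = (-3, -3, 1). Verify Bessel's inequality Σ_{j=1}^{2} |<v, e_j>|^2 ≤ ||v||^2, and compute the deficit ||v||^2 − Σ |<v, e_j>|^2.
Σ |<v, e_j>|^2 = 125/7; ||v||^2 = 19; deficit = 8/7

Write each e_j = u_j / sqrt(<u_j, u_j>) where u_j is the displayed integer vector. Then <v, e_j> = <v, u_j> / sqrt(<u_j, u_j>), so |<v, e_j>|^2 = <v, u_j>^2 / <u_j, u_j>.
Coefficients: <v, e_1> = -5/sqrt(3), <v, e_2> = -20/sqrt(42).
Square and sum: Σ |<v, e_j>|^2 = 125/7.
Compute ||v||^2 = v·v = 19.
Deficit = 19 − 125/7 = 8/7 ≥ 0, confirming Bessel's inequality. (The deficit equals ||v − Σ <v,e_j> e_j||^2, the squared distance from v to span{e_j}.)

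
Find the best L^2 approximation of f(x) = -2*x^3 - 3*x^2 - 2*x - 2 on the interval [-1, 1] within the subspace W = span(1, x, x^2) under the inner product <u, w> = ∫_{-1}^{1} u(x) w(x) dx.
g(x) = -3*x^2 - 16*x/5 - 2

The best approximation g ∈ W is the orthogonal projection of f onto W. Writing g = a_0 + a_1 x + a_2 x^2, the coefficients solve the normal equations G · a = b where
  G_{ij} = <φ_i, φ_j> and b_i = <f, φ_i>, with φ_0 = 1, φ_1 = x, φ_2 = x^2.
G =
  [2, 0, 2/3]
  [0, 2/3, 0]
  [2/3, 0, 2/5],
b = (-6, -32/15, -38/15).
Solving gives a_0 = -2, a_1 = -16/5, a_2 = -3, so
  g(x) = -3*x^2 - 16*x/5 - 2.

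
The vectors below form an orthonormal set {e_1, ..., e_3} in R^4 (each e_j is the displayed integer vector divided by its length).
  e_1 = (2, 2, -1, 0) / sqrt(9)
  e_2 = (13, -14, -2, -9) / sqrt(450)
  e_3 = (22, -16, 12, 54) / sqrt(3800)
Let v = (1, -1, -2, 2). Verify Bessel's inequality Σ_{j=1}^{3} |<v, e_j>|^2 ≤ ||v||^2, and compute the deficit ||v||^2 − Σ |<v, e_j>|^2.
Σ |<v, e_j>|^2 = 90/19; ||v||^2 = 10; deficit = 100/19

Write each e_j = u_j / sqrt(<u_j, u_j>) where u_j is the displayed integer vector. Then <v, e_j> = <v, u_j> / sqrt(<u_j, u_j>), so |<v, e_j>|^2 = <v, u_j>^2 / <u_j, u_j>.
Coefficients: <v, e_1> = 2/sqrt(9), <v, e_2> = 13/sqrt(450), <v, e_3> = 122/sqrt(3800).
Square and sum: Σ |<v, e_j>|^2 = 90/19.
Compute ||v||^2 = v·v = 10.
Deficit = 10 − 90/19 = 100/19 ≥ 0, confirming Bessel's inequality. (The deficit equals ||v − Σ <v,e_j> e_j||^2, the squared distance from v to span{e_j}.)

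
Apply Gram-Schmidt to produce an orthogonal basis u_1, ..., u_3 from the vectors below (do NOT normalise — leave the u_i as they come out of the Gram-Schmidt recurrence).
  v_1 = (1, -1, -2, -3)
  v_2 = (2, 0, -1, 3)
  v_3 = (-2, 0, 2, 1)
Orthogonal basis:
  u_1 = (1, -1, -2, -3)
  u_2 = (7/3, -1/3, -5/3, 2)
  u_3 = (-49/185, -141/185, -2/185, 32/185)

Apply the Gram-Schmidt recurrence
  u_1 = v_1
  u_i = v_i − Σ_{j<i} ((v_i · u_j) / (u_j · u_j)) · u_j.

Step by step this gives:
  u_1 = (1, -1, -2, -3)
  u_2 = (7/3, -1/3, -5/3, 2)
  u_3 = (-49/185, -141/185, -2/185, 32/185)

Orthogonality check:
  u_2 · u_1 = 0 (should be 0)
  u_3 · u_1 = 0 (should be 0)
  u_3 · u_2 = 0 (should be 0)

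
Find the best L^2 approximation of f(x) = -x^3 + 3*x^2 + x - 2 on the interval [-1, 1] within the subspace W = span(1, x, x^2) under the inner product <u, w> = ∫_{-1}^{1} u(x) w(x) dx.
g(x) = 3*x^2 + 2*x/5 - 2

The best approximation g ∈ W is the orthogonal projection of f onto W. Writing g = a_0 + a_1 x + a_2 x^2, the coefficients solve the normal equations G · a = b where
  G_{ij} = <φ_i, φ_j> and b_i = <f, φ_i>, with φ_0 = 1, φ_1 = x, φ_2 = x^2.
G =
  [2, 0, 2/3]
  [0, 2/3, 0]
  [2/3, 0, 2/5],
b = (-2, 4/15, -2/15).
Solving gives a_0 = -2, a_1 = 2/5, a_2 = 3, so
  g(x) = 3*x^2 + 2*x/5 - 2.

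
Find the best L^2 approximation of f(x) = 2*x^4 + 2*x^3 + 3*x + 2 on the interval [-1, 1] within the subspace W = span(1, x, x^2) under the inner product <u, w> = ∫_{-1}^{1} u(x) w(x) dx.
g(x) = 12*x^2/7 + 21*x/5 + 64/35

The best approximation g ∈ W is the orthogonal projection of f onto W. Writing g = a_0 + a_1 x + a_2 x^2, the coefficients solve the normal equations G · a = b where
  G_{ij} = <φ_i, φ_j> and b_i = <f, φ_i>, with φ_0 = 1, φ_1 = x, φ_2 = x^2.
G =
  [2, 0, 2/3]
  [0, 2/3, 0]
  [2/3, 0, 2/5],
b = (24/5, 14/5, 40/21).
Solving gives a_0 = 64/35, a_1 = 21/5, a_2 = 12/7, so
  g(x) = 12*x^2/7 + 21*x/5 + 64/35.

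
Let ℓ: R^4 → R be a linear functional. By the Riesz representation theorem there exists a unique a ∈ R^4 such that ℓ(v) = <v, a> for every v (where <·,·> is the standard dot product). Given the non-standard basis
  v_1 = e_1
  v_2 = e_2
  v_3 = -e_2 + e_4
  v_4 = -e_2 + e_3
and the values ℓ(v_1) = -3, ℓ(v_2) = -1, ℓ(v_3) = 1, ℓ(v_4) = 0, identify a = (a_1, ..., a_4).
a = (-3, -1, -1, 0)

Write a = (a_1, ..., a_4) in the standard basis. For each basis vector v_i, ℓ(v_i) = <v_i, a> is a linear equation in the a_j's. Collect the n equations into a matrix system V a = ℓ, where row i of V is v_i (expressed in the standard basis). Since V is invertible (lower-triangular with 1s on the diagonal, up to permutation), solve by back-substitution:
  V =
[[1, 0, 0, 0],
 [0, 1, 0, 0],
 [0, -1, 0, 1],
 [0, -1, 1, 0]]
  V a = (-3, -1, 1, 0)
Solving gives a = (-3, -1, -1, 0).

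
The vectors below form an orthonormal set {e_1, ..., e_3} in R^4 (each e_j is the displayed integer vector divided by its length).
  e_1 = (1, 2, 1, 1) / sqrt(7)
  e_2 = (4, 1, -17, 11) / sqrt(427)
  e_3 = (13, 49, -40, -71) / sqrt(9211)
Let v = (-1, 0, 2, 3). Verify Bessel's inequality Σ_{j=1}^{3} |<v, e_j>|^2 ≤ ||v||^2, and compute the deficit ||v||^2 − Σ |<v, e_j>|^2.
Σ |<v, e_j>|^2 = 1889/151; ||v||^2 = 14; deficit = 225/151

Write each e_j = u_j / sqrt(<u_j, u_j>) where u_j is the displayed integer vector. Then <v, e_j> = <v, u_j> / sqrt(<u_j, u_j>), so |<v, e_j>|^2 = <v, u_j>^2 / <u_j, u_j>.
Coefficients: <v, e_1> = 4/sqrt(7), <v, e_2> = -5/sqrt(427), <v, e_3> = -306/sqrt(9211).
Square and sum: Σ |<v, e_j>|^2 = 1889/151.
Compute ||v||^2 = v·v = 14.
Deficit = 14 − 1889/151 = 225/151 ≥ 0, confirming Bessel's inequality. (The deficit equals ||v − Σ <v,e_j> e_j||^2, the squared distance from v to span{e_j}.)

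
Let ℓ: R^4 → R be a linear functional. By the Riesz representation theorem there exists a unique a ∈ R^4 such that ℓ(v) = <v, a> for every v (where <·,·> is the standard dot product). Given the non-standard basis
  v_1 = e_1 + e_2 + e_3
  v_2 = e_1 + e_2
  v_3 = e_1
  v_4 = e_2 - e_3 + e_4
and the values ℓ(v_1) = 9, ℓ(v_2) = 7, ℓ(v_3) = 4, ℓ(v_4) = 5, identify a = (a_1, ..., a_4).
a = (4, 3, 2, 4)

Write a = (a_1, ..., a_4) in the standard basis. For each basis vector v_i, ℓ(v_i) = <v_i, a> is a linear equation in the a_j's. Collect the n equations into a matrix system V a = ℓ, where row i of V is v_i (expressed in the standard basis). Since V is invertible (lower-triangular with 1s on the diagonal, up to permutation), solve by back-substitution:
  V =
[[1, 1, 1, 0],
 [1, 1, 0, 0],
 [1, 0, 0, 0],
 [0, 1, -1, 1]]
  V a = (9, 7, 4, 5)
Solving gives a = (4, 3, 2, 4).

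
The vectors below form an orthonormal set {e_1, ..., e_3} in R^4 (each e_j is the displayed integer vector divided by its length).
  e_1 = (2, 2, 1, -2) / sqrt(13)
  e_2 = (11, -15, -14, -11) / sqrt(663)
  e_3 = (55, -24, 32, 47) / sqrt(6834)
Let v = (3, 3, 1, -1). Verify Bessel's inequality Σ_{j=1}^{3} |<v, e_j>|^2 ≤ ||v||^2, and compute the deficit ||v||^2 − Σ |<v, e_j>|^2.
Σ |<v, e_j>|^2 = 1242/67; ||v||^2 = 20; deficit = 98/67

Write each e_j = u_j / sqrt(<u_j, u_j>) where u_j is the displayed integer vector. Then <v, e_j> = <v, u_j> / sqrt(<u_j, u_j>), so |<v, e_j>|^2 = <v, u_j>^2 / <u_j, u_j>.
Coefficients: <v, e_1> = 15/sqrt(13), <v, e_2> = -15/sqrt(663), <v, e_3> = 78/sqrt(6834).
Square and sum: Σ |<v, e_j>|^2 = 1242/67.
Compute ||v||^2 = v·v = 20.
Deficit = 20 − 1242/67 = 98/67 ≥ 0, confirming Bessel's inequality. (The deficit equals ||v − Σ <v,e_j> e_j||^2, the squared distance from v to span{e_j}.)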